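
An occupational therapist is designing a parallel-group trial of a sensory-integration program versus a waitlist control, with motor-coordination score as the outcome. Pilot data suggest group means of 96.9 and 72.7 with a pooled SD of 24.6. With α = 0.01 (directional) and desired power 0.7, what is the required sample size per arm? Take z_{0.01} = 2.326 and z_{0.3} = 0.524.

n = 17 per group

Cohen's d = |M₁ − M₂| / SD_pooled = |96.9 − 72.7| / 24.6 = 24.2 / 24.6 = 0.984.
For two independent groups with equal n: n = 2·((z_{α} + z_β) / d)².
z_{α} + z_β = 2.326 + 0.524 = 2.850.
n = 2 × (2.850 / 0.984)² = 2 × 2.896² = 2 × 8.39 = 16.8.
Round up to the next whole participant.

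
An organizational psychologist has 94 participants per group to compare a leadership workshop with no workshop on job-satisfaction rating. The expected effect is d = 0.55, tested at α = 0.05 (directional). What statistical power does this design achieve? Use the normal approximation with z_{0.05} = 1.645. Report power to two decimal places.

For two equal groups, power = Φ(d·√(n/2) − z_{α}).
d·√(n/2) = 0.55 × √(94/2) = 0.55 × 6.856 = 3.771.
z_β = 3.771 − 1.645 = 2.126.
Power = Φ(2.126) = 0.983.

power ≈ 0.98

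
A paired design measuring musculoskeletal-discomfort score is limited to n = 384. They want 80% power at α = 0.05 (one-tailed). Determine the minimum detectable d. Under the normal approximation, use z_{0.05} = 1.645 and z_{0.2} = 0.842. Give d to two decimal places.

d_min ≈ 0.13

For a single sample (or paired design) of n = 384: d_min = (z_{α} + z_β)/√n.
z-sum = 1.645 + 0.842 = 2.487.
d_min = 2.487 / √384 = 2.487 / 19.596 = 0.127.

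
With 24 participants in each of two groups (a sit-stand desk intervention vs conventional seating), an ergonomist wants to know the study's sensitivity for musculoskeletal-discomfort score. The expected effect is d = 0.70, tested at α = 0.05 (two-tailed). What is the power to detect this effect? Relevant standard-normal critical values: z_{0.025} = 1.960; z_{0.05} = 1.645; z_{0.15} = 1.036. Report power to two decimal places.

power ≈ 0.68

For two equal groups, power = Φ(d·√(n/2) − z_{α/2}).
d·√(n/2) = 0.70 × √(24/2) = 0.70 × 3.464 = 2.425.
z_β = 2.425 − 1.960 = 0.465.
Power = Φ(0.465) = 0.679.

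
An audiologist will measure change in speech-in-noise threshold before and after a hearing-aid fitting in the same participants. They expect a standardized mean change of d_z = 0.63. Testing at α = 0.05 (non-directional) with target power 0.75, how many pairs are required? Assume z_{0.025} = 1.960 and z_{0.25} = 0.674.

For a paired (one-sample on differences) test: n = ((z_{α/2} + z_β) / d)².
z_{α/2} + z_β = 1.960 + 0.674 = 2.634.
n = (2.634 / 0.63)² = 4.181² = 17.48.
Round up.

n = 18 pairs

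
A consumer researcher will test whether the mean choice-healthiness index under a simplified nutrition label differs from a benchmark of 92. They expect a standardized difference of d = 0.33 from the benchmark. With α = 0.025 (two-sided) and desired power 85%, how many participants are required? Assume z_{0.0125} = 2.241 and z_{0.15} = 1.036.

n = 99

For a one-sample test: n = ((z_{α/2} + z_β) / d)².
z_{α/2} + z_β = 2.241 + 1.036 = 3.277.
n = (3.277 / 0.33)² = 9.930² = 98.61.
Round up.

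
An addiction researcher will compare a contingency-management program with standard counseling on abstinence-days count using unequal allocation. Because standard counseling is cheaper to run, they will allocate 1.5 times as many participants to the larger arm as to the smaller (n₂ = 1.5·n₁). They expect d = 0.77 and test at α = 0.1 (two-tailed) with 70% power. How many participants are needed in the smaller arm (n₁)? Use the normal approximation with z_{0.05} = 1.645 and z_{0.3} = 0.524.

With allocation ratio k = n₂/n₁ = 1.5, Var(x̄₁−x̄₂) = σ²(1/n₁ + 1/(k·n₁)) = σ²·(k+1)/(k·n₁).
So n₁ = (1 + 1/k)·((z_{α/2} + z_β)/d)² = 1.667 × (2.169/0.77)².
n₁ = 1.667 × 7.93 = 13.2.
Round up: n₁ = 14, giving n₂ = 1.5 × 14 = 21.

n₁ = 14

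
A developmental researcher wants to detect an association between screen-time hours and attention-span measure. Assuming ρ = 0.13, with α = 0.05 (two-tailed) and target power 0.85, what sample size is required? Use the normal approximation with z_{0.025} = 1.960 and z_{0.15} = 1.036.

Fisher's z: C = ½·ln((1+r)/(1−r)) = ½·ln(1.2989) = 0.1307.
n = ((z_{α/2} + z_β)/C)² + 3.
(1.960 + 1.036) / 0.1307 = 2.996 / 0.1307 = 22.923.
n = 22.923² + 3 = 525.45 + 3 = 528.5.
Round up.

n = 529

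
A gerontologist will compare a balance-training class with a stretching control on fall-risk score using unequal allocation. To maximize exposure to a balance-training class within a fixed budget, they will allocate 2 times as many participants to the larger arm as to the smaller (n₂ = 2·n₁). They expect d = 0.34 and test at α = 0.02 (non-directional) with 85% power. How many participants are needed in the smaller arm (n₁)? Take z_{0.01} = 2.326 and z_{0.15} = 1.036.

With allocation ratio k = n₂/n₁ = 2, Var(x̄₁−x̄₂) = σ²(1/n₁ + 1/(k·n₁)) = σ²·(k+1)/(k·n₁).
So n₁ = (1 + 1/k)·((z_{α/2} + z_β)/d)² = 1.500 × (3.362/0.34)².
n₁ = 1.500 × 97.78 = 146.7.
Round up: n₁ = 147, giving n₂ = 2 × 147 = 294.

n₁ = 147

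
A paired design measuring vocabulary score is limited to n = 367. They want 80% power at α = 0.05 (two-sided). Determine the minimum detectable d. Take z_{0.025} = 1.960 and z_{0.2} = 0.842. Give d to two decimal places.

d_min ≈ 0.15

For a single sample (or paired design) of n = 367: d_min = (z_{α/2} + z_β)/√n.
z-sum = 1.960 + 0.842 = 2.802.
d_min = 2.802 / √367 = 2.802 / 19.157 = 0.146.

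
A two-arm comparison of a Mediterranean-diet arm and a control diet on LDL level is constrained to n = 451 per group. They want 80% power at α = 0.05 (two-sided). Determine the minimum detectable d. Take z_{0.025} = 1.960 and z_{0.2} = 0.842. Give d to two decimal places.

For two independent groups of n = 451 each: d_min = (z_{α/2} + z_β)·√(2/n).
z-sum = 1.960 + 0.842 = 2.802.
d_min = 2.802 × √(2/451) = 2.802 × 0.0666 = 0.187.

d_min ≈ 0.19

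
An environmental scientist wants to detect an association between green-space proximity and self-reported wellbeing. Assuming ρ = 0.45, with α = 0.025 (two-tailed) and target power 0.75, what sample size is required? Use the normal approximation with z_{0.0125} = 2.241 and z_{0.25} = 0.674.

Fisher's z: C = ½·ln((1+r)/(1−r)) = ½·ln(2.6364) = 0.4847.
n = ((z_{α/2} + z_β)/C)² + 3.
(2.241 + 0.674) / 0.4847 = 2.915 / 0.4847 = 6.014.
n = 6.014² + 3 = 36.17 + 3 = 39.2.
Round up.

n = 40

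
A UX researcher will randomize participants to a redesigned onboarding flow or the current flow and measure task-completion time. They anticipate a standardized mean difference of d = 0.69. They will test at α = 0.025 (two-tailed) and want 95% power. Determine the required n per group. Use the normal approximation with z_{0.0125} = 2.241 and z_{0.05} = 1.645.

n = 64 per group

For two independent groups with equal n: n = 2·((z_{α/2} + z_β) / d)².
z_{α/2} + z_β = 2.241 + 1.645 = 3.886.
n = 2 × (3.886 / 0.69)² = 2 × 5.632² = 2 × 31.72 = 63.4.
Round up to the next whole participant.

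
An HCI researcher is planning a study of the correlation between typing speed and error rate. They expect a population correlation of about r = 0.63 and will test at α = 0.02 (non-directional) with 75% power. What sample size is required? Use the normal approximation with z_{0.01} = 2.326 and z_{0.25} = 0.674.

n = 20

Fisher's z: C = ½·ln((1+r)/(1−r)) = ½·ln(4.4054) = 0.7414.
n = ((z_{α/2} + z_β)/C)² + 3.
(2.326 + 0.674) / 0.7414 = 3.000 / 0.7414 = 4.046.
n = 4.046² + 3 = 16.37 + 3 = 19.4.
Round up.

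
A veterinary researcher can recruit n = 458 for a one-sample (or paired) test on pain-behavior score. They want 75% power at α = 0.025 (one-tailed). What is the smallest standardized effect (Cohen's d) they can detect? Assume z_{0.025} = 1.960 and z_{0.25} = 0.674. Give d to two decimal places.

For a single sample (or paired design) of n = 458: d_min = (z_{α} + z_β)/√n.
z-sum = 1.960 + 0.674 = 2.634.
d_min = 2.634 / √458 = 2.634 / 21.401 = 0.123.

d_min ≈ 0.12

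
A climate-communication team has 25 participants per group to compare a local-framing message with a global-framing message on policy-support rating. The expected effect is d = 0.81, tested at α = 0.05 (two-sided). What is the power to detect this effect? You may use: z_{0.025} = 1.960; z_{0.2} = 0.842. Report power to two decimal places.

power ≈ 0.82

For two equal groups, power = Φ(d·√(n/2) − z_{α/2}).
d·√(n/2) = 0.81 × √(25/2) = 0.81 × 3.536 = 2.864.
z_β = 2.864 − 1.960 = 0.904.
Power = Φ(0.904) = 0.817.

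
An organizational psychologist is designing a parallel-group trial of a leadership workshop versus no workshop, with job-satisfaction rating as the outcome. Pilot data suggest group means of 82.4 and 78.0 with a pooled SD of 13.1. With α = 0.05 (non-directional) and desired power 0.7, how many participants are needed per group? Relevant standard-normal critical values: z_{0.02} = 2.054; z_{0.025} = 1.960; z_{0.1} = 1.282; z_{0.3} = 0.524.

n = 110 per group

Cohen's d = |M₁ − M₂| / SD_pooled = |82.4 − 78.0| / 13.1 = 4.4 / 13.1 = 0.336.
For two independent groups with equal n: n = 2·((z_{α/2} + z_β) / d)².
z_{α/2} + z_β = 1.960 + 0.524 = 2.484.
n = 2 × (2.484 / 0.336)² = 2 × 7.393² = 2 × 54.65 = 109.3.
Round up to the next whole participant.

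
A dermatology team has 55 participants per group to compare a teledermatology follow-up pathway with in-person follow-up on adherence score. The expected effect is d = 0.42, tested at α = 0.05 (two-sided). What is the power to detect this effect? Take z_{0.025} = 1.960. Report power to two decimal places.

power ≈ 0.60

For two equal groups, power = Φ(d·√(n/2) − z_{α/2}).
d·√(n/2) = 0.42 × √(55/2) = 0.42 × 5.244 = 2.202.
z_β = 2.202 − 1.960 = 0.242.
Power = Φ(0.242) = 0.596.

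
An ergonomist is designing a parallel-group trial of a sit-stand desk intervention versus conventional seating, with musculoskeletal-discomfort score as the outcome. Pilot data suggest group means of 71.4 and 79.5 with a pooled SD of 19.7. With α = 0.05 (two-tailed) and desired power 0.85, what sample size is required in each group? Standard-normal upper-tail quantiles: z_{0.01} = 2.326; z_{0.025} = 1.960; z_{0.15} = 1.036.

Cohen's d = |M₁ − M₂| / SD_pooled = |71.4 − 79.5| / 19.7 = 8.1 / 19.7 = 0.411.
For two independent groups with equal n: n = 2·((z_{α/2} + z_β) / d)².
z_{α/2} + z_β = 1.960 + 1.036 = 2.996.
n = 2 × (2.996 / 0.411)² = 2 × 7.290² = 2 × 53.14 = 106.3.
Round up to the next whole participant.

n = 107 per group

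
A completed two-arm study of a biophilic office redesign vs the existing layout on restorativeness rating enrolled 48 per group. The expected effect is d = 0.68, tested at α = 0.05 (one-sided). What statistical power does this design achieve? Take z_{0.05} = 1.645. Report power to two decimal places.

For two equal groups, power = Φ(d·√(n/2) − z_{α}).
d·√(n/2) = 0.68 × √(48/2) = 0.68 × 4.899 = 3.331.
z_β = 3.331 − 1.645 = 1.686.
Power = Φ(1.686) = 0.954.

power ≈ 0.95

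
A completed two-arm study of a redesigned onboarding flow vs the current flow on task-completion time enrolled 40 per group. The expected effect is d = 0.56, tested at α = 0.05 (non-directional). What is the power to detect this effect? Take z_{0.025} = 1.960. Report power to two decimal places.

For two equal groups, power = Φ(d·√(n/2) − z_{α/2}).
d·√(n/2) = 0.56 × √(40/2) = 0.56 × 4.472 = 2.504.
z_β = 2.504 − 1.960 = 0.544.
Power = Φ(0.544) = 0.707.

power ≈ 0.71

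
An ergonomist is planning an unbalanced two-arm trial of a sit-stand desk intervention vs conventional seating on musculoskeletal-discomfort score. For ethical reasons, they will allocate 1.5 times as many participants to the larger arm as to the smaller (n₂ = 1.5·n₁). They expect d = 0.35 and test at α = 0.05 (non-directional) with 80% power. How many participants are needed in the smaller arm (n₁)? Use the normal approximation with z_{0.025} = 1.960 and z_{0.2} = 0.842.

n₁ = 107

With allocation ratio k = n₂/n₁ = 1.5, Var(x̄₁−x̄₂) = σ²(1/n₁ + 1/(k·n₁)) = σ²·(k+1)/(k·n₁).
So n₁ = (1 + 1/k)·((z_{α/2} + z_β)/d)² = 1.667 × (2.802/0.35)².
n₁ = 1.667 × 64.09 = 106.8.
Round up: n₁ = 107, giving n₂ = ⌈1.5 × 107⌉ = ⌈160.5⌉ = 161.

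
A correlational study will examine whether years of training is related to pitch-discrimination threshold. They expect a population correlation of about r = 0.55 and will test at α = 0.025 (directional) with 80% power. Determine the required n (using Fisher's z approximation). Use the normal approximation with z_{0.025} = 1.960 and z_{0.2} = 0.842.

n = 24

Fisher's z: C = ½·ln((1+r)/(1−r)) = ½·ln(3.4444) = 0.6184.
n = ((z_{α} + z_β)/C)² + 3.
(1.960 + 0.842) / 0.6184 = 2.802 / 0.6184 = 4.531.
n = 4.531² + 3 = 20.53 + 3 = 23.5.
Round up.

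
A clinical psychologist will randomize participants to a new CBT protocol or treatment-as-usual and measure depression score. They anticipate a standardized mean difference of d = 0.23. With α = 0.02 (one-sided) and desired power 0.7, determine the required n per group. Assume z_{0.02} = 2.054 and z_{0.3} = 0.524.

For two independent groups with equal n: n = 2·((z_{α} + z_β) / d)².
z_{α} + z_β = 2.054 + 0.524 = 2.578.
n = 2 × (2.578 / 0.23)² = 2 × 11.209² = 2 × 125.63 = 251.3.
Round up to the next whole participant.

n = 252 per group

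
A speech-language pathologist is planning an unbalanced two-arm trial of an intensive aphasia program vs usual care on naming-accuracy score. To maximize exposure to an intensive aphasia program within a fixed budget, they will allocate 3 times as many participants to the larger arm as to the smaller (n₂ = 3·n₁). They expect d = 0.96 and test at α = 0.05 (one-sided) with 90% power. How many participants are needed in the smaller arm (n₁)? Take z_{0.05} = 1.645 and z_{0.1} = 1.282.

n₁ = 13

With allocation ratio k = n₂/n₁ = 3, Var(x̄₁−x̄₂) = σ²(1/n₁ + 1/(k·n₁)) = σ²·(k+1)/(k·n₁).
So n₁ = (1 + 1/k)·((z_{α} + z_β)/d)² = 1.333 × (2.927/0.96)².
n₁ = 1.333 × 9.30 = 12.4.
Round up: n₁ = 13, giving n₂ = 3 × 13 = 39.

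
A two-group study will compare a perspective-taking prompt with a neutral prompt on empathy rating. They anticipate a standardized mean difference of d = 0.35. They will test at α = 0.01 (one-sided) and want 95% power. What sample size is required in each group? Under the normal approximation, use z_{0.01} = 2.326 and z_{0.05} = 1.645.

For two independent groups with equal n: n = 2·((z_{α} + z_β) / d)².
z_{α} + z_β = 2.326 + 1.645 = 3.971.
n = 2 × (3.971 / 0.35)² = 2 × 11.346² = 2 × 128.73 = 257.5.
Round up to the next whole participant.

n = 258 per group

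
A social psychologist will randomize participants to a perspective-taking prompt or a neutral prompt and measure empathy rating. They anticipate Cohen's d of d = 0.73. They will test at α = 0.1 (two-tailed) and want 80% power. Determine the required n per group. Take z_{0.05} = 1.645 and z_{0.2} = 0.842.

For two independent groups with equal n: n = 2·((z_{α/2} + z_β) / d)².
z_{α/2} + z_β = 1.645 + 0.842 = 2.487.
n = 2 × (2.487 / 0.73)² = 2 × 3.407² = 2 × 11.61 = 23.2.
Round up to the next whole participant.

n = 24 per group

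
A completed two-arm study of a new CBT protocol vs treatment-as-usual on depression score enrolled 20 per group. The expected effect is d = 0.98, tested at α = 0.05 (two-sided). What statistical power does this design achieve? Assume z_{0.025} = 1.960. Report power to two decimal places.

For two equal groups, power = Φ(d·√(n/2) − z_{α/2}).
d·√(n/2) = 0.98 × √(20/2) = 0.98 × 3.162 = 3.099.
z_β = 3.099 − 1.960 = 1.139.
Power = Φ(1.139) = 0.873.

power ≈ 0.87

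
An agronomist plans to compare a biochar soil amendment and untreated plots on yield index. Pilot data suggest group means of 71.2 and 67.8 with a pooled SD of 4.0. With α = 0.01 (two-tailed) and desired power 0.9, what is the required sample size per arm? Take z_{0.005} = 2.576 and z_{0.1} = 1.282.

n = 42 per group

Cohen's d = |M₁ − M₂| / SD_pooled = |71.2 − 67.8| / 4.0 = 3.4 / 4.0 = 0.850.
For two independent groups with equal n: n = 2·((z_{α/2} + z_β) / d)².
z_{α/2} + z_β = 2.576 + 1.282 = 3.858.
n = 2 × (3.858 / 0.850)² = 2 × 4.539² = 2 × 20.60 = 41.2.
Round up to the next whole participant.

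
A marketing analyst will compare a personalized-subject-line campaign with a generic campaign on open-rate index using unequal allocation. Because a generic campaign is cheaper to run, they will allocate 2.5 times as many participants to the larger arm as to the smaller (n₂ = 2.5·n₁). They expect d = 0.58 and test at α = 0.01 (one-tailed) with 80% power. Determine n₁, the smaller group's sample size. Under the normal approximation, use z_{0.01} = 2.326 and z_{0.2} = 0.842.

n₁ = 42

With allocation ratio k = n₂/n₁ = 2.5, Var(x̄₁−x̄₂) = σ²(1/n₁ + 1/(k·n₁)) = σ²·(k+1)/(k·n₁).
So n₁ = (1 + 1/k)·((z_{α} + z_β)/d)² = 1.400 × (3.168/0.58)².
n₁ = 1.400 × 29.83 = 41.8.
Round up: n₁ = 42, giving n₂ = 2.5 × 42 = 105.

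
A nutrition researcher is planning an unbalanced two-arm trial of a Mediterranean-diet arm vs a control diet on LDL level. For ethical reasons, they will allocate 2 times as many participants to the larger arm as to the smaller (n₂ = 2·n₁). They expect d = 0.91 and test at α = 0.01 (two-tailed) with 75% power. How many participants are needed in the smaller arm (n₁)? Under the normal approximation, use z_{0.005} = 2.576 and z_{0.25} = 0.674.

n₁ = 20

With allocation ratio k = n₂/n₁ = 2, Var(x̄₁−x̄₂) = σ²(1/n₁ + 1/(k·n₁)) = σ²·(k+1)/(k·n₁).
So n₁ = (1 + 1/k)·((z_{α/2} + z_β)/d)² = 1.500 × (3.250/0.91)².
n₁ = 1.500 × 12.76 = 19.1.
Round up: n₁ = 20, giving n₂ = 2 × 20 = 40.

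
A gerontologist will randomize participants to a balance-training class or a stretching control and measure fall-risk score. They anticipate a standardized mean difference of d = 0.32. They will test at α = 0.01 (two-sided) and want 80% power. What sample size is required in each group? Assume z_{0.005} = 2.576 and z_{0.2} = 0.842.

For two independent groups with equal n: n = 2·((z_{α/2} + z_β) / d)².
z_{α/2} + z_β = 2.576 + 0.842 = 3.418.
n = 2 × (3.418 / 0.32)² = 2 × 10.681² = 2 × 114.09 = 228.2.
Round up to the next whole participant.

n = 229 per group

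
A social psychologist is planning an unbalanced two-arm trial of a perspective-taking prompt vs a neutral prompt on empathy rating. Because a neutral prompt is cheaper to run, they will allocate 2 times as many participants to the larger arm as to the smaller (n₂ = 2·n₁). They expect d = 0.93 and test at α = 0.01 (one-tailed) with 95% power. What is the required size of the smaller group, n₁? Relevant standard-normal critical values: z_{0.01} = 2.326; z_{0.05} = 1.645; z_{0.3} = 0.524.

With allocation ratio k = n₂/n₁ = 2, Var(x̄₁−x̄₂) = σ²(1/n₁ + 1/(k·n₁)) = σ²·(k+1)/(k·n₁).
So n₁ = (1 + 1/k)·((z_{α} + z_β)/d)² = 1.500 × (3.971/0.93)².
n₁ = 1.500 × 18.23 = 27.3.
Round up: n₁ = 28, giving n₂ = 2 × 28 = 56.

n₁ = 28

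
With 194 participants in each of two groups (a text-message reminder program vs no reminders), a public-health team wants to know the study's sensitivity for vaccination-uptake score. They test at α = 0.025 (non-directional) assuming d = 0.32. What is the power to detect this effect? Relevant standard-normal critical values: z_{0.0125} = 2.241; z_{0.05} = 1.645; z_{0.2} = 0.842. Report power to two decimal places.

power ≈ 0.82

For two equal groups, power = Φ(d·√(n/2) − z_{α/2}).
d·√(n/2) = 0.32 × √(194/2) = 0.32 × 9.849 = 3.152.
z_β = 3.152 − 2.241 = 0.911.
Power = Φ(0.911) = 0.819.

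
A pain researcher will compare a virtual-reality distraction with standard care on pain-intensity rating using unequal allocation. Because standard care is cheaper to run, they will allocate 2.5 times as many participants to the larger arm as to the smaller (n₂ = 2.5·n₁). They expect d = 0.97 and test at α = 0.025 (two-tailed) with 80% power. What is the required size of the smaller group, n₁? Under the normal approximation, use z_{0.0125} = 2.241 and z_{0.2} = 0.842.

n₁ = 15

With allocation ratio k = n₂/n₁ = 2.5, Var(x̄₁−x̄₂) = σ²(1/n₁ + 1/(k·n₁)) = σ²·(k+1)/(k·n₁).
So n₁ = (1 + 1/k)·((z_{α/2} + z_β)/d)² = 1.400 × (3.083/0.97)².
n₁ = 1.400 × 10.10 = 14.1.
Round up: n₁ = 15, giving n₂ = ⌈2.5 × 15⌉ = ⌈37.5⌉ = 38.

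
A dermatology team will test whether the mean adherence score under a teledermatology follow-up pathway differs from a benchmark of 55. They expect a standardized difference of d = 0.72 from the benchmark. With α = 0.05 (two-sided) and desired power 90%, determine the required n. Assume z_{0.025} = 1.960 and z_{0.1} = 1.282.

For a one-sample test: n = ((z_{α/2} + z_β) / d)².
z_{α/2} + z_β = 1.960 + 1.282 = 3.242.
n = (3.242 / 0.72)² = 4.503² = 20.28.
Round up.

n = 21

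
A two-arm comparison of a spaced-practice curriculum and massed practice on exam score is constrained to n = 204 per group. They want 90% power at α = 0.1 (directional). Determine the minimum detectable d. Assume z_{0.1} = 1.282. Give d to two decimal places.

For two independent groups of n = 204 each: d_min = (z_{α} + z_β)·√(2/n).
z-sum = 1.282 + 1.282 = 2.564.
d_min = 2.564 × √(2/204) = 2.564 × 0.0990 = 0.254.

d_min ≈ 0.25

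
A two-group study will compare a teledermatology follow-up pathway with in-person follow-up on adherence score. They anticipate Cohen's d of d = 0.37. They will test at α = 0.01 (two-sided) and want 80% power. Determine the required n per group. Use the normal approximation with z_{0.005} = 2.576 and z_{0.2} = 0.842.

For two independent groups with equal n: n = 2·((z_{α/2} + z_β) / d)².
z_{α/2} + z_β = 2.576 + 0.842 = 3.418.
n = 2 × (3.418 / 0.37)² = 2 × 9.238² = 2 × 85.34 = 170.7.
Round up to the next whole participant.

n = 171 per group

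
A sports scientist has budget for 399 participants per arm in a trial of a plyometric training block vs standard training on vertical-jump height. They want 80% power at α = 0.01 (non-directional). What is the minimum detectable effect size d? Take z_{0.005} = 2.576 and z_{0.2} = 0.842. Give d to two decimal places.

d_min ≈ 0.24

For two independent groups of n = 399 each: d_min = (z_{α/2} + z_β)·√(2/n).
z-sum = 2.576 + 0.842 = 3.418.
d_min = 3.418 × √(2/399) = 3.418 × 0.0708 = 0.242.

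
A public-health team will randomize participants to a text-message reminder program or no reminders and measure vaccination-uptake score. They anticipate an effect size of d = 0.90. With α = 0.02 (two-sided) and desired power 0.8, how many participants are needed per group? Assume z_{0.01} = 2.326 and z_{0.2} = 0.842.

For two independent groups with equal n: n = 2·((z_{α/2} + z_β) / d)².
z_{α/2} + z_β = 2.326 + 0.842 = 3.168.
n = 2 × (3.168 / 0.90)² = 2 × 3.520² = 2 × 12.39 = 24.8.
Round up to the next whole participant.

n = 25 per group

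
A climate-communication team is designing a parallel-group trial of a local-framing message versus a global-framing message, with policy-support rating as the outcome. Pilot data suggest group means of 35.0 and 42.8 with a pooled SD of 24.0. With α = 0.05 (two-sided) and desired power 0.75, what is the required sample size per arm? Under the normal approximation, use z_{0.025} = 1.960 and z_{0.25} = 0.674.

Cohen's d = |M₁ − M₂| / SD_pooled = |35.0 − 42.8| / 24.0 = 7.8 / 24.0 = 0.325.
For two independent groups with equal n: n = 2·((z_{α/2} + z_β) / d)².
z_{α/2} + z_β = 1.960 + 0.674 = 2.634.
n = 2 × (2.634 / 0.325)² = 2 × 8.105² = 2 × 65.68 = 131.4.
Round up to the next whole participant.

n = 132 per group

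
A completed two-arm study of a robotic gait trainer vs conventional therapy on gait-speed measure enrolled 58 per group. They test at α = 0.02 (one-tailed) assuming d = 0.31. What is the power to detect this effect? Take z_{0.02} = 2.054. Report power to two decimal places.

For two equal groups, power = Φ(d·√(n/2) − z_{α}).
d·√(n/2) = 0.31 × √(58/2) = 0.31 × 5.385 = 1.669.
z_β = 1.669 − 2.054 = -0.385.
Power = Φ(-0.385) = 0.350.

power ≈ 0.35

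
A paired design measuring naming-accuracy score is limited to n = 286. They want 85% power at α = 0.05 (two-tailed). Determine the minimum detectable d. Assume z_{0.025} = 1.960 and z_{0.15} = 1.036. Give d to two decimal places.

For a single sample (or paired design) of n = 286: d_min = (z_{α/2} + z_β)/√n.
z-sum = 1.960 + 1.036 = 2.996.
d_min = 2.996 / √286 = 2.996 / 16.912 = 0.177.

d_min ≈ 0.18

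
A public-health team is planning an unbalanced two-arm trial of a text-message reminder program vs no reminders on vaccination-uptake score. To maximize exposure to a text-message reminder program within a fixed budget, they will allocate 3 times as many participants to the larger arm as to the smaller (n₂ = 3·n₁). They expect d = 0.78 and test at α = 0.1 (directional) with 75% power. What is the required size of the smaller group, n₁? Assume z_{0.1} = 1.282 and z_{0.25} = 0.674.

With allocation ratio k = n₂/n₁ = 3, Var(x̄₁−x̄₂) = σ²(1/n₁ + 1/(k·n₁)) = σ²·(k+1)/(k·n₁).
So n₁ = (1 + 1/k)·((z_{α} + z_β)/d)² = 1.333 × (1.956/0.78)².
n₁ = 1.333 × 6.29 = 8.4.
Round up: n₁ = 9, giving n₂ = 3 × 9 = 27.

n₁ = 9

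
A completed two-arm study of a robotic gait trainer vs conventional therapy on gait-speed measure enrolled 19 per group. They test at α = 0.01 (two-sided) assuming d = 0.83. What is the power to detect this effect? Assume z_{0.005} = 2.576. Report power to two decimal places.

For two equal groups, power = Φ(d·√(n/2) − z_{α/2}).
d·√(n/2) = 0.83 × √(19/2) = 0.83 × 3.082 = 2.558.
z_β = 2.558 − 2.576 = -0.018.
Power = Φ(-0.018) = 0.493.

power ≈ 0.49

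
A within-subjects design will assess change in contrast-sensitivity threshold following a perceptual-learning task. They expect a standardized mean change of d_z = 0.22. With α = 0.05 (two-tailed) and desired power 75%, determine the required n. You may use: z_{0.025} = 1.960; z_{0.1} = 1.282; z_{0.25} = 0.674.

For a paired (one-sample on differences) test: n = ((z_{α/2} + z_β) / d)².
z_{α/2} + z_β = 1.960 + 0.674 = 2.634.
n = (2.634 / 0.22)² = 11.973² = 143.35.
Round up.

n = 144 pairs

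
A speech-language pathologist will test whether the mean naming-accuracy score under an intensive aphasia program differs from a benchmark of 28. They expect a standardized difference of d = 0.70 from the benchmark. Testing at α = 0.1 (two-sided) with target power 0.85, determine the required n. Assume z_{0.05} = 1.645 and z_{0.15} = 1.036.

n = 15

For a one-sample test: n = ((z_{α/2} + z_β) / d)².
z_{α/2} + z_β = 1.645 + 1.036 = 2.681.
n = (2.681 / 0.70)² = 3.830² = 14.67.
Round up.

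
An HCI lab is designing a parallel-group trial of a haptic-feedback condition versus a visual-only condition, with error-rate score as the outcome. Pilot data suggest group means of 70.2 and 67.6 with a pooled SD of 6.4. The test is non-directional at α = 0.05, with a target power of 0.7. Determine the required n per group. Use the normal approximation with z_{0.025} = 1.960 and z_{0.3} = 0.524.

n = 75 per group

Cohen's d = |M₁ − M₂| / SD_pooled = |70.2 − 67.6| / 6.4 = 2.6 / 6.4 = 0.406.
For two independent groups with equal n: n = 2·((z_{α/2} + z_β) / d)².
z_{α/2} + z_β = 1.960 + 0.524 = 2.484.
n = 2 × (2.484 / 0.406)² = 2 × 6.118² = 2 × 37.43 = 74.9.
Round up to the next whole participant.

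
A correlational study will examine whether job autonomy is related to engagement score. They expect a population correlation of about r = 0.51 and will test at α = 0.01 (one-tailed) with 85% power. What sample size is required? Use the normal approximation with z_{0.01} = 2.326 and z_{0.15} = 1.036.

Fisher's z: C = ½·ln((1+r)/(1−r)) = ½·ln(3.0816) = 0.5627.
n = ((z_{α} + z_β)/C)² + 3.
(2.326 + 1.036) / 0.5627 = 3.362 / 0.5627 = 5.975.
n = 5.975² + 3 = 35.70 + 3 = 38.7.
Round up.

n = 39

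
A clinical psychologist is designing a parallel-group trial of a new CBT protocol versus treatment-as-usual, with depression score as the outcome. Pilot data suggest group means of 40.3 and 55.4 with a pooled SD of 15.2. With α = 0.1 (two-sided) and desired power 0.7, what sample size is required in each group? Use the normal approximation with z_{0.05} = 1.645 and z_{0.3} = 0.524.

n = 10 per group

Cohen's d = |M₁ − M₂| / SD_pooled = |40.3 − 55.4| / 15.2 = 15.1 / 15.2 = 0.993.
For two independent groups with equal n: n = 2·((z_{α/2} + z_β) / d)².
z_{α/2} + z_β = 1.645 + 0.524 = 2.169.
n = 2 × (2.169 / 0.993)² = 2 × 2.184² = 2 × 4.77 = 9.5.
Round up to the next whole participant.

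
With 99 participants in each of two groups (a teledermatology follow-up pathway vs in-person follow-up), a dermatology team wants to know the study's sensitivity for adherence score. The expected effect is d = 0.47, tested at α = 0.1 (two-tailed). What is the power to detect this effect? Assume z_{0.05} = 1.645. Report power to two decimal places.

power ≈ 0.95

For two equal groups, power = Φ(d·√(n/2) − z_{α/2}).
d·√(n/2) = 0.47 × √(99/2) = 0.47 × 7.036 = 3.307.
z_β = 3.307 − 1.645 = 1.662.
Power = Φ(1.662) = 0.952.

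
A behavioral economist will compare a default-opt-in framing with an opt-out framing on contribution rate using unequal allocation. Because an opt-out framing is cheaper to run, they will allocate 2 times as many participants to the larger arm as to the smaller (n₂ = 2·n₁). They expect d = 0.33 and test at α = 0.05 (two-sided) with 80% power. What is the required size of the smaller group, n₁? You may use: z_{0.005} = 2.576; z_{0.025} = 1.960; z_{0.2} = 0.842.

With allocation ratio k = n₂/n₁ = 2, Var(x̄₁−x̄₂) = σ²(1/n₁ + 1/(k·n₁)) = σ²·(k+1)/(k·n₁).
So n₁ = (1 + 1/k)·((z_{α/2} + z_β)/d)² = 1.500 × (2.802/0.33)².
n₁ = 1.500 × 72.10 = 108.1.
Round up: n₁ = 109, giving n₂ = 2 × 109 = 218.

n₁ = 109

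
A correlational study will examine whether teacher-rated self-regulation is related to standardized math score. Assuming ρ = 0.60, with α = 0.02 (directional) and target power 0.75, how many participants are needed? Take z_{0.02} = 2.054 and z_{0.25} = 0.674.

n = 19

Fisher's z: C = ½·ln((1+r)/(1−r)) = ½·ln(4.0000) = 0.6931.
n = ((z_{α} + z_β)/C)² + 3.
(2.054 + 0.674) / 0.6931 = 2.728 / 0.6931 = 3.936.
n = 3.936² + 3 = 15.49 + 3 = 18.5.
Round up.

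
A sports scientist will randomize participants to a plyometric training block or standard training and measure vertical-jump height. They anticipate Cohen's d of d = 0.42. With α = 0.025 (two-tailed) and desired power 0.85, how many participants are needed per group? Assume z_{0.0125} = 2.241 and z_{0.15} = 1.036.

n = 122 per group

For two independent groups with equal n: n = 2·((z_{α/2} + z_β) / d)².
z_{α/2} + z_β = 2.241 + 1.036 = 3.277.
n = 2 × (3.277 / 0.42)² = 2 × 7.802² = 2 × 60.88 = 121.8.
Round up to the next whole participant.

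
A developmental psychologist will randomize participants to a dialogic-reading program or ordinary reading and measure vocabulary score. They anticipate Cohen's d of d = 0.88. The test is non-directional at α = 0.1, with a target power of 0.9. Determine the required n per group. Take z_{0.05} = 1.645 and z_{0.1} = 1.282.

n = 23 per group

For two independent groups with equal n: n = 2·((z_{α/2} + z_β) / d)².
z_{α/2} + z_β = 1.645 + 1.282 = 2.927.
n = 2 × (2.927 / 0.88)² = 2 × 3.326² = 2 × 11.06 = 22.1.
Round up to the next whole participant.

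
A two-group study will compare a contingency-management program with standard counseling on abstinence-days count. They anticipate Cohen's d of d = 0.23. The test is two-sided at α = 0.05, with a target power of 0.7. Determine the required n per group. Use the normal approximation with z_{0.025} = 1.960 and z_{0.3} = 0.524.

For two independent groups with equal n: n = 2·((z_{α/2} + z_β) / d)².
z_{α/2} + z_β = 1.960 + 0.524 = 2.484.
n = 2 × (2.484 / 0.23)² = 2 × 10.800² = 2 × 116.64 = 233.3.
Round up to the next whole participant.

n = 234 per group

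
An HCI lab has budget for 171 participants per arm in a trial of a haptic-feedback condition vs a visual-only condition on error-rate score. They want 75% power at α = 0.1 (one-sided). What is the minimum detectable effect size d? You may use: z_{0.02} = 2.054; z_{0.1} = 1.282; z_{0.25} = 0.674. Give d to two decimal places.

d_min ≈ 0.21

For two independent groups of n = 171 each: d_min = (z_{α} + z_β)·√(2/n).
z-sum = 1.282 + 0.674 = 1.956.
d_min = 1.956 × √(2/171) = 1.956 × 0.1081 = 0.212.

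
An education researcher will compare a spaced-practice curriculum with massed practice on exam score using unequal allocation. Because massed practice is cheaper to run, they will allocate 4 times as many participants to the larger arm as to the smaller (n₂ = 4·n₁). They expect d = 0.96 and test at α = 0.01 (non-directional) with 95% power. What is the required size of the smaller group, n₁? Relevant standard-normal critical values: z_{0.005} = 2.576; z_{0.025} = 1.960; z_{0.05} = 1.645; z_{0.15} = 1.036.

n₁ = 25

With allocation ratio k = n₂/n₁ = 4, Var(x̄₁−x̄₂) = σ²(1/n₁ + 1/(k·n₁)) = σ²·(k+1)/(k·n₁).
So n₁ = (1 + 1/k)·((z_{α/2} + z_β)/d)² = 1.250 × (4.221/0.96)².
n₁ = 1.250 × 19.33 = 24.2.
Round up: n₁ = 25, giving n₂ = 4 × 25 = 100.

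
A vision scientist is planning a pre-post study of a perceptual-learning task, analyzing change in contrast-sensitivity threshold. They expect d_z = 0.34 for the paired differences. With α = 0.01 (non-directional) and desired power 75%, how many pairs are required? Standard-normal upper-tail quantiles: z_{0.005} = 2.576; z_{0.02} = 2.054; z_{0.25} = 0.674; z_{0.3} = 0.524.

For a paired (one-sample on differences) test: n = ((z_{α/2} + z_β) / d)².
z_{α/2} + z_β = 2.576 + 0.674 = 3.250.
n = (3.250 / 0.34)² = 9.559² = 91.37.
Round up.

n = 92 pairs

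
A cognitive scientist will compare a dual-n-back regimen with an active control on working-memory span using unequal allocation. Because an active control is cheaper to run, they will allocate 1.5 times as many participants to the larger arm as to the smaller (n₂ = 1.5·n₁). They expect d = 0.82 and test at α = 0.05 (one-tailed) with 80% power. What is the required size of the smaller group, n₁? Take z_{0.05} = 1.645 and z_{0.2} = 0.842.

n₁ = 16

With allocation ratio k = n₂/n₁ = 1.5, Var(x̄₁−x̄₂) = σ²(1/n₁ + 1/(k·n₁)) = σ²·(k+1)/(k·n₁).
So n₁ = (1 + 1/k)·((z_{α} + z_β)/d)² = 1.667 × (2.487/0.82)².
n₁ = 1.667 × 9.20 = 15.3.
Round up: n₁ = 16, giving n₂ = 1.5 × 16 = 24.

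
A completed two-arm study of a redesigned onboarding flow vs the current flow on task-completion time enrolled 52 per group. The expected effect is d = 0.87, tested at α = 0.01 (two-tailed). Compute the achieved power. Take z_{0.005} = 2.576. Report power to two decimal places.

power ≈ 0.97

For two equal groups, power = Φ(d·√(n/2) − z_{α/2}).
d·√(n/2) = 0.87 × √(52/2) = 0.87 × 5.099 = 4.436.
z_β = 4.436 − 2.576 = 1.860.
Power = Φ(1.860) = 0.969.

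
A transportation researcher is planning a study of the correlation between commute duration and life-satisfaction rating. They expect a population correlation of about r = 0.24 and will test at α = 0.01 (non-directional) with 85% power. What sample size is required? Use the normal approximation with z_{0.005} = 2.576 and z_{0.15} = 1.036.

Fisher's z: C = ½·ln((1+r)/(1−r)) = ½·ln(1.6316) = 0.2448.
n = ((z_{α/2} + z_β)/C)² + 3.
(2.576 + 1.036) / 0.2448 = 3.612 / 0.2448 = 14.755.
n = 14.755² + 3 = 217.71 + 3 = 220.7.
Round up.

n = 221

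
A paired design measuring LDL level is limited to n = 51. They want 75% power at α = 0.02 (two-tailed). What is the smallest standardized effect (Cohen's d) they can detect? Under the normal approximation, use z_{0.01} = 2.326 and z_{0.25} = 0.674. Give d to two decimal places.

For a single sample (or paired design) of n = 51: d_min = (z_{α/2} + z_β)/√n.
z-sum = 2.326 + 0.674 = 3.000.
d_min = 3.000 / √51 = 3.000 / 7.141 = 0.420.

d_min ≈ 0.42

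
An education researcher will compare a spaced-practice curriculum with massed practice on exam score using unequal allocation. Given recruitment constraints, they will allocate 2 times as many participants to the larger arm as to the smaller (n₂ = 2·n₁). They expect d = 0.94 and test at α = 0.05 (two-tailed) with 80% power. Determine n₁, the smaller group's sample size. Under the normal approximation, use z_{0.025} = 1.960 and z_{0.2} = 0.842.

With allocation ratio k = n₂/n₁ = 2, Var(x̄₁−x̄₂) = σ²(1/n₁ + 1/(k·n₁)) = σ²·(k+1)/(k·n₁).
So n₁ = (1 + 1/k)·((z_{α/2} + z_β)/d)² = 1.500 × (2.802/0.94)².
n₁ = 1.500 × 8.89 = 13.3.
Round up: n₁ = 14, giving n₂ = 2 × 14 = 28.

n₁ = 14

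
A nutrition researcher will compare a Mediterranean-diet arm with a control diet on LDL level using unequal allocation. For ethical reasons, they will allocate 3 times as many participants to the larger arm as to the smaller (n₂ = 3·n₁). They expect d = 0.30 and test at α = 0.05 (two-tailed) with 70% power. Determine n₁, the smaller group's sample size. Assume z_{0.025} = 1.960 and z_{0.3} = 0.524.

With allocation ratio k = n₂/n₁ = 3, Var(x̄₁−x̄₂) = σ²(1/n₁ + 1/(k·n₁)) = σ²·(k+1)/(k·n₁).
So n₁ = (1 + 1/k)·((z_{α/2} + z_β)/d)² = 1.333 × (2.484/0.30)².
n₁ = 1.333 × 68.56 = 91.4.
Round up: n₁ = 92, giving n₂ = 3 × 92 = 276.

n₁ = 92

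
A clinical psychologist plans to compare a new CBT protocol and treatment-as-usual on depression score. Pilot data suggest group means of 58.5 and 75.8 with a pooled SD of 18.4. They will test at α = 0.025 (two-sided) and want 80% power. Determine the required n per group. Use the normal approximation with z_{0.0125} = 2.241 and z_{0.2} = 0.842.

Cohen's d = |M₁ − M₂| / SD_pooled = |58.5 − 75.8| / 18.4 = 17.3 / 18.4 = 0.940.
For two independent groups with equal n: n = 2·((z_{α/2} + z_β) / d)².
z_{α/2} + z_β = 2.241 + 0.842 = 3.083.
n = 2 × (3.083 / 0.940)² = 2 × 3.280² = 2 × 10.76 = 21.5.
Round up to the next whole participant.

n = 22 per group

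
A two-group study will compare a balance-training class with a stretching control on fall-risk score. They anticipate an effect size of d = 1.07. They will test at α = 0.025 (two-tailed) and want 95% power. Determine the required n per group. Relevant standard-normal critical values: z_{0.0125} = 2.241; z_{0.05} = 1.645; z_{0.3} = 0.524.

For two independent groups with equal n: n = 2·((z_{α/2} + z_β) / d)².
z_{α/2} + z_β = 2.241 + 1.645 = 3.886.
n = 2 × (3.886 / 1.07)² = 2 × 3.632² = 2 × 13.19 = 26.4.
Round up to the next whole participant.

n = 27 per group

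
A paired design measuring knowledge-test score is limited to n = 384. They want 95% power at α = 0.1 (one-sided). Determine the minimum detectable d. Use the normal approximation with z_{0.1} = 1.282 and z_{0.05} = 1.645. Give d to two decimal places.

For a single sample (or paired design) of n = 384: d_min = (z_{α} + z_β)/√n.
z-sum = 1.282 + 1.645 = 2.927.
d_min = 2.927 / √384 = 2.927 / 19.596 = 0.149.

d_min ≈ 0.15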